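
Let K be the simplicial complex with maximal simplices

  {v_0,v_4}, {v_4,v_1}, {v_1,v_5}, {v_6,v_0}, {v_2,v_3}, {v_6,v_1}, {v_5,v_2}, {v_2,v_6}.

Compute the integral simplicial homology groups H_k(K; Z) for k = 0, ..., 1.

H_0 ≅ Z,  H_1 ≅ Z^2.

We work with the vertex ordering v_0 < v_1 < v_2 < v_3 < v_4 < v_5 < v_6. The simplices of K, each written with vertices in increasing order, are:

  0-simplices (7): [v_0], [v_1], [v_2], [v_3], [v_4], [v_5], [v_6]
  1-simplices (8): [v_0,v_4], [v_0,v_6], [v_1,v_4], [v_1,v_5], [v_1,v_6], [v_2,v_3], [v_2,v_5], [v_2,v_6]

so the chain groups are C_0 ≅ Z^7, C_1 ≅ Z^8.

The boundary map ∂_1: C_1 → C_0 is given by ∂[p,q] = [q] − [p].
The resulting 7×8 matrix has rank 6, and its Smith normal form has invariant factors (1,1,1,1,1,1).

Now H_k = ker ∂_k / im ∂_{k+1}, so:

  H_0: rank C_0 − rank ∂_1 = 7 − 6 = 1, and the invariant factors of ∂_1 are all 1, so H_0 = Z.
  H_1: rank ker ∂_1 − rank ∂_2 = (8 − 6) − 0 = 2, and there is no ∂_2, so H_1 = Z^2.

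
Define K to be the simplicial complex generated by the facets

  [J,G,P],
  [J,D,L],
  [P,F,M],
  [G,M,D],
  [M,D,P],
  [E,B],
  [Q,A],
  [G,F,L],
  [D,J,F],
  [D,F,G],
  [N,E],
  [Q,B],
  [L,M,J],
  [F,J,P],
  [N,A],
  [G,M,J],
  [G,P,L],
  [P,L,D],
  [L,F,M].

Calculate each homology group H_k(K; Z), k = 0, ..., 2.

H_0 ≅ Z^2,  H_1 ≅ Z^3,  H_2 ≅ Z.

Take the total order A < B < D < E < F < G < J < L < M < N < P < Q on the vertex set. Then K (dimension 2) consists of the simplices:

  0-simplices (12): A, B, D, E, F, G, J, L, M, N, P, Q
  1-simplices (26): AN, AQ, BE, BQ, DF, DG, DJ, DL, DM, DP, EN, FG, FJ, FL, FM, FP, GJ, GL, GM, GP, JL, JM, JP, LM, LP, MP
  2-simplices (14): DFG, DFJ, DGM, DJL, DLP, DMP, FGL, FJP, FLM, FMP, GJM, GJP, GLP, JLM

giving chain groups C_0 ≅ Z^12, C_1 ≅ Z^26, C_2 ≅ Z^14.

∂_1: C_1 → C_0 maps an edge to its endpoints' difference, ∂[p,q] = q − p. For instance
  ∂DF = F − D.
As a 12×26 matrix over Z this has rank 10, with invariant factors (1,1,1,1,1,1,1,1,1,1).

The boundary map ∂_2: C_2 → C_1 sends each 2-simplex [p,q,r] to [q,r] − [p,r] + [p,q]. For instance
  ∂JLM = LM − JM + JL,
  ∂DGM = GM − DM + DG.
As a 26×14 matrix over Z this has rank 13, with invariant factors (1,1,1,1,1,1,1,1,1,1,1,1,1).

Now H_k = ker ∂_k / im ∂_{k+1}, so:

  H_0: rank C_0 − rank ∂_1 = 12 − 10 = 2, and the invariant factors of ∂_1 are all 1, so H_0 = Z^2.
  H_1: rank ker ∂_1 − rank ∂_2 = (26 − 10) − 13 = 3, and the invariant factors of ∂_2 are all 1, so H_1 = Z^3.
  H_2: rank ker ∂_2 − rank ∂_3 = (14 − 13) − 0 = 1, and there is no ∂_3, so H_2 = Z.

As a check, the Euler characteristic is 12 − 26 + 14 = 0, which agrees with 2 − 3 + 1 = 0.
(K is a triangulation of the disjoint union of the torus T^2 and the circle S^1.)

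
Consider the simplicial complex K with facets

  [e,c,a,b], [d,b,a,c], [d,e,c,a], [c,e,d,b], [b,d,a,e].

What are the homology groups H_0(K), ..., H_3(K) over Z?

H_0 = Z,  H_1 = 0,  H_2 = 0,  H_3 = Z.

Take the total order a < b < c < d < e on the vertex set. Then K (dimension 3) consists of the simplices:

  0-simplices (5): a, b, c, d, e
  1-simplices (10): ab, ac, ad, ae, bc, bd, be, cd, ce, de
  2-simplices (10): abc, abd, abe, acd, ace, ade, bcd, bce, bde, cde
  3-simplices (5): abcd, abce, abde, acde, bcde

so the chain groups are C_0 ≅ Z^5, C_1 ≅ Z^10, C_2 ≅ Z^10, C_3 ≅ Z^5.

∂_1: C_1 → C_0 sends each edge [p,q] (with p < q) to q − p. For instance
  ∂ac = c − a.
This gives a 5×10 integer matrix of rank 4; reducing to Smith normal form yields diagonal entries (1,1,1,1).

∂_2: C_2 → C_1 sends each 2-simplex [p,q,r] to [q,r] − [p,r] + [p,q]. For instance
  ∂cde = de − ce + cd,
  ∂bde = de − be + bd.
This gives a 10×10 integer matrix of rank 6; reducing to Smith normal form yields diagonal entries (1,1,1,1,1,1).

The boundary map ∂_3: C_3 → C_2 sends each 3-simplex σ to the alternating sum Σ_i (−1)^i (σ with its i-th vertex removed). For instance
  ∂abce = bce − ace + abe − abc,
  ∂acde = cde − ade + ace − acd.
This gives a 10×5 integer matrix of rank 4; reducing to Smith normal form yields diagonal entries (1,1,1,1).

Reading off H_k = ker ∂_k / im ∂_{k+1}:

  H_0: rank C_0 − rank ∂_1 = 5 − 4 = 1, and the invariant factors of ∂_1 are all 1, so H_0 = Z.
  H_1: rank ker ∂_1 − rank ∂_2 = (10 − 4) − 6 = 0, and the invariant factors of ∂_2 are all 1, so H_1 = 0.
  H_2: rank ker ∂_2 − rank ∂_3 = (10 − 6) − 4 = 0, and the invariant factors of ∂_3 are all 1, so H_2 = 0.
  H_3: rank ker ∂_3 − rank ∂_4 = (5 − 4) − 0 = 1, and there is no ∂_4, so H_3 = Z.

As a check, the Euler characteristic is 5 − 10 + 10 − 5 = 0, which agrees with 1 − 0 + 0 − 1 = 0.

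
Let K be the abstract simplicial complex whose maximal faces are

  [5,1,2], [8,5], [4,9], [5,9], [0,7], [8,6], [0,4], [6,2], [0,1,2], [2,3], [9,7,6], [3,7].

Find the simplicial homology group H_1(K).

H_1 ≅ Z^5.

Take the total order 0 < 1 < 2 < 3 < 4 < 5 < 6 < 7 < 8 < 9 on the vertex set. Then K (dimension 2) consists of the simplices:

  0-simplices (10): [0], [1], [2], [3], [4], [5], [6], [7], [8], [9]
  1-simplices (17): [0,1], [0,2], [0,4], [0,7], [1,2], [1,5], [2,3], [2,5], [2,6], [3,7], [4,9], [5,8], [5,9], [6,7], [6,8], [6,9], [7,9]
  2-simplices (3): [0,1,2], [1,2,5], [6,7,9]

giving chain groups C_0 ≅ Z^10, C_1 ≅ Z^17, C_2 ≅ Z^3.

The boundary map ∂_1: C_1 → C_0 sends each edge [p,q] (with p < q) to q − p.
This gives a 10×17 integer matrix of rank 9; reducing to Smith normal form yields diagonal entries (1,1,1,1,1,1,1,1,1).

Boundary ∂_2: C_2 → C_1 sends each 2-simplex [p,q,r] to [q,r] − [p,r] + [p,q]. For instance
  ∂[1,2,5] = [2,5] − [1,5] + [1,2],
  ∂[0,1,2] = [1,2] − [0,2] + [0,1].
This gives a 17×3 integer matrix of rank 3; reducing to Smith normal form yields diagonal entries (1,1,1).

Reading off H_k = ker ∂_k / im ∂_{k+1}:

  H_1: rank ker ∂_1 − rank ∂_2 = (17 − 9) − 3 = 5, and the invariant factors of ∂_2 are all 1, so H_1 = Z^5.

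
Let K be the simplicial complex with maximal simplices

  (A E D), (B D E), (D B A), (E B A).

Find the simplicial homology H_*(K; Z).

H_0 = Z,  H_1 = 0,  H_2 = Z.

Order the vertices as A < B < D < E. Listing each simplex with vertices in this order, K has dimension 2 with simplices:

  0-simplices (4): A, B, D, E
  1-simplices (6): AB, AD, AE, BD, BE, DE
  2-simplices (4): ABD, ABE, ADE, BDE

so the chain groups are C_0 ≅ Z^4, C_1 ≅ Z^6, C_2 ≅ Z^4.

The boundary map ∂_1: C_1 → C_0 maps an edge to its endpoints' difference, ∂[p,q] = q − p. For instance
  ∂AB = B − A.
This gives a 4×6 integer matrix of rank 3; reducing to Smith normal form yields diagonal entries (1,1,1).

Boundary ∂_2: C_2 → C_1 acts by ∂[p,q,r] = [q,r] − [p,r] + [p,q]. For instance
  ∂ABE = BE − AE + AB,
  ∂ABD = BD − AD + AB.
This gives a 6×4 integer matrix of rank 3; reducing to Smith normal form yields diagonal entries (1,1,1).

Reading off H_k = ker ∂_k / im ∂_{k+1}:

  H_0: rank C_0 − rank ∂_1 = 4 − 3 = 1, and the invariant factors of ∂_1 are all 1, so H_0 ≅ Z.
  H_1: rank ker ∂_1 − rank ∂_2 = (6 − 3) − 3 = 0, and the invariant factors of ∂_2 are all 1, so H_1 ≅ 0.
  H_2: rank ker ∂_2 − rank ∂_3 = (4 − 3) − 0 = 1, and there is no ∂_3, so H_2 ≅ Z.

As a check, the Euler characteristic is 4 − 6 + 4 = 2, which agrees with 1 − 0 + 1 = 2.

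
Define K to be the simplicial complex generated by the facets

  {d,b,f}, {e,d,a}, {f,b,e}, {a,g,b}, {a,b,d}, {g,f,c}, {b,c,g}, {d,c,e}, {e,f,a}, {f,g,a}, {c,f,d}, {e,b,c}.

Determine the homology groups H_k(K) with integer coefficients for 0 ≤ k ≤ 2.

K has 7 vertices, 18 edges, 12 triangles.
rank ∂_0 = 0, rank ∂_1 = 6 ⇒ b_0 = 7 − 0 − 6 = 1; all invariant factors of ∂_1 are 1 so no torsion. So H_0 ≅ Z.
rank ∂_1 = 6, rank ∂_2 = 12 ⇒ b_1 = 18 − 6 − 12 = 0; ∂_2 has invariant factor(s) [2] giving torsion. So H_1 ≅ Z/2Z.
rank ∂_2 = 12, rank ∂_3 = 0 ⇒ b_2 = 12 − 12 − 0 = 0. So H_2 ≅ 0.

H_0 ≅ Z,  H_1 ≅ Z/2Z,  H_2 = 0.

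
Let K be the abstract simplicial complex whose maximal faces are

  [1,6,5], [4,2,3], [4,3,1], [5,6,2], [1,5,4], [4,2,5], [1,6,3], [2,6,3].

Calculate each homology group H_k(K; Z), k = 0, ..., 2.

H_0 = Z,  H_1 = 0,  H_2 = Z.

K has 6 vertices, 12 edges, 8 triangles.
rank ∂_0 = 0, rank ∂_1 = 5 ⇒ b_0 = 6 − 0 − 5 = 1; all invariant factors of ∂_1 are 1 so no torsion. So H_0 = Z.
rank ∂_1 = 5, rank ∂_2 = 7 ⇒ b_1 = 12 − 5 − 7 = 0; all invariant factors of ∂_2 are 1 so no torsion. So H_1 = 0.
rank ∂_2 = 7, rank ∂_3 = 0 ⇒ b_2 = 8 − 7 − 0 = 1. So H_2 = Z.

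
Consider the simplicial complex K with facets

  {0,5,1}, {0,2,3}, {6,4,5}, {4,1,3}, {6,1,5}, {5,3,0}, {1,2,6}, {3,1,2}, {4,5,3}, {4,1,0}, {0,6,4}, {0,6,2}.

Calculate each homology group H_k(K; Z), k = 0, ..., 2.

We work with the vertex ordering 0 < 1 < 2 < 3 < 4 < 5 < 6. The simplices of K, each written with vertices in increasing order, are:

  0-simplices (7): [0], [1], [2], [3], [4], [5], [6]
  1-simplices (18): [0,1], [0,2], [0,3], [0,4], [0,5], [0,6], [1,2], [1,3], [1,4], [1,5], [1,6], [2,3], [2,6], [3,4], [3,5], [4,5], [4,6], [5,6]
  2-simplices (12): [0,1,4], [0,1,5], [0,2,3], [0,2,6], [0,3,5], [0,4,6], [1,2,3], [1,2,6], [1,3,4], [1,5,6], [3,4,5], [4,5,6]

Hence C_0 ≅ Z^7, C_1 ≅ Z^18, C_2 ≅ Z^12.

Boundary ∂_1: C_1 → C_0 sends each edge [p,q] (with p < q) to q − p. For instance
  ∂[4,6] = [6] − [4].
This gives a 7×18 integer matrix of rank 6; reducing to Smith normal form yields diagonal entries (1,1,1,1,1,1).

The boundary map ∂_2: C_2 → C_1 maps a triangle to the signed sum of its edges. For instance
  ∂[1,2,3] = [2,3] − [1,3] + [1,2],
  ∂[4,5,6] = [5,6] − [4,6] + [4,5].
This gives a 18×12 integer matrix of rank 12; reducing to Smith normal form yields diagonal entries (1,1,1,1,1,1,1,1,1,1,1,2).

From H_k ≅ ker(∂_k) / im(∂_{k+1}) we obtain:

  H_0: rank C_0 − rank ∂_1 = 7 − 6 = 1, and the invariant factors of ∂_1 are all 1, so H_0 ≅ Z.
  H_1: rank ker ∂_1 − rank ∂_2 = (18 − 6) − 12 = 0, and ∂_2 has invariant factor 2 > 1, so H_1 ≅ Z_2.
  H_2: rank ker ∂_2 − rank ∂_3 = (12 − 12) − 0 = 0, and there is no ∂_3, so H_2 ≅ 0.

As a check, the Euler characteristic is 7 − 18 + 12 = 1, which agrees with 1 − 0 + 0 = 1.
(K is a triangulation of the real projective plane RP^2.)

H_0 ≅ Z,  H_1 ≅ Z_2,  H_2 = 0.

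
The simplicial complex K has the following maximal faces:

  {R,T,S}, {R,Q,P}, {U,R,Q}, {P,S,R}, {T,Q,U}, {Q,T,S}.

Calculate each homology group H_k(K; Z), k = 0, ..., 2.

Order the vertices as P < Q < R < S < T < U. Listing each simplex with vertices in this order, K has dimension 2 with simplices:

  0-simplices (6): P, Q, R, S, T, U
  1-simplices (12): PQ, PR, PS, QR, QS, QT, QU, RS, RT, RU, ST, TU
  2-simplices (6): PQR, PRS, QRU, QST, QTU, RST

so the chain groups are C_0 ≅ Z^6, C_1 ≅ Z^12, C_2 ≅ Z^6.

Boundary ∂_1: C_1 → C_0 is given by ∂[p,q] = [q] − [p]. For instance
  ∂RT = T − R.
The 6×12 boundary matrix has rank 5 and Smith normal form diag(1,1,1,1,1).

Boundary ∂_2: C_2 → C_1 sends each 2-simplex [p,q,r] to [q,r] − [p,r] + [p,q]. For instance
  ∂QTU = TU − QU + QT,
  ∂QST = ST − QT + QS.
The resulting 12×6 matrix has rank 6, and its Smith normal form has invariant factors (1,1,1,1,1,1).

Now H_k = ker ∂_k / im ∂_{k+1}, so:

  H_0: rank C_0 − rank ∂_1 = 6 − 5 = 1, and the invariant factors of ∂_1 are all 1, so H_0 = Z.
  H_1: rank ker ∂_1 − rank ∂_2 = (12 − 5) − 6 = 1, and the invariant factors of ∂_2 are all 1, so H_1 = Z.
  H_2: rank ker ∂_2 − rank ∂_3 = (6 − 6) − 0 = 0, and there is no ∂_3, so H_2 = 0.

As a check, the Euler characteristic is 6 − 12 + 6 = 0, which agrees with 1 − 1 + 0 = 0.

H_0 = Z,  H_1 = Z,  H_2 = 0.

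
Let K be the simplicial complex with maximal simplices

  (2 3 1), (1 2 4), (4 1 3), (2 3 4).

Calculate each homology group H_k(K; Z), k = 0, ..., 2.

We work with the vertex ordering 1 < 2 < 3 < 4. The simplices of K, each written with vertices in increasing order, are:

  0-simplices (4): [1], [2], [3], [4]
  1-simplices (6): [1,2], [1,3], [1,4], [2,3], [2,4], [3,4]
  2-simplices (4): [1,2,3], [1,2,4], [1,3,4], [2,3,4]

Hence C_0 ≅ Z^4, C_1 ≅ Z^6, C_2 ≅ Z^4.

∂_1: C_1 → C_0 maps an edge to its endpoints' difference, ∂[p,q] = q − p.
This gives a 4×6 integer matrix of rank 3; reducing to Smith normal form yields diagonal entries (1,1,1).

∂_2: C_2 → C_1 maps a triangle to the signed sum of its edges. For instance
  ∂[1,3,4] = [3,4] − [1,4] + [1,3],
  ∂[1,2,4] = [2,4] − [1,4] + [1,2].
As a 6×4 matrix over Z this has rank 3, with invariant factors (1,1,1).

From H_k ≅ ker(∂_k) / im(∂_{k+1}) we obtain:

  H_0: rank C_0 − rank ∂_1 = 4 − 3 = 1, and the invariant factors of ∂_1 are all 1, so H_0 = Z.
  H_1: rank ker ∂_1 − rank ∂_2 = (6 − 3) − 3 = 0, and the invariant factors of ∂_2 are all 1, so H_1 = 0.
  H_2: rank ker ∂_2 − rank ∂_3 = (4 − 3) − 0 = 1, and there is no ∂_3, so H_2 = Z.

H_0 ≅ Z,  H_1 = 0,  H_2 ≅ Z.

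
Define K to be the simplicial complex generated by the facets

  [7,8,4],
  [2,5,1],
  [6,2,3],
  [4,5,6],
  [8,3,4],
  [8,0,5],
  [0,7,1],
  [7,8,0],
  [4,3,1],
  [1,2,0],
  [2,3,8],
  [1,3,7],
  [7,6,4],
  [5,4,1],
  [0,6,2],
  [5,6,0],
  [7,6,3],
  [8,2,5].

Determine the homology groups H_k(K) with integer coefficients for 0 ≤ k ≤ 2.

Take the total order 0 < 1 < 2 < 3 < 4 < 5 < 6 < 7 < 8 on the vertex set. Then K (dimension 2) consists of the simplices:

  0-simplices (9): [0], [1], [2], [3], [4], [5], [6], [7], [8]
  1-simplices (27): (27 of them)
  2-simplices (18): [0,1,2], [0,1,7], [0,2,6], [0,5,6], [0,5,8], [0,7,8], [1,2,5], [1,3,4], [1,3,7], [1,4,5], [2,3,6], [2,3,8], [2,5,8], [3,4,8], [3,6,7], [4,5,6], [4,6,7], [4,7,8]

so the chain groups are C_0 ≅ Z^9, C_1 ≅ Z^27, C_2 ≅ Z^18.

Boundary ∂_1: C_1 → C_0 sends each edge [p,q] (with p < q) to q − p. For instance
  ∂[1,7] = [7] − [1].
This gives a 9×27 integer matrix of rank 8; reducing to Smith normal form yields diagonal entries (1,1,1,1,1,1,1,1).

∂_2: C_2 → C_1 maps a triangle to the signed sum of its edges. For instance
  ∂[1,4,5] = [4,5] − [1,5] + [1,4],
  ∂[0,5,6] = [5,6] − [0,6] + [0,5].
As a 27×18 matrix over Z this has rank 18, with invariant factors (1,1,1,1,1,1,1,1,1,1,1,1,1,1,1,1,1,2).

Computing H_k = (kernel of ∂_k) / (image of ∂_{k+1}):

  H_0: rank C_0 − rank ∂_1 = 9 − 8 = 1, and the invariant factors of ∂_1 are all 1, so H_0 = Z.
  H_1: rank ker ∂_1 − rank ∂_2 = (27 − 8) − 18 = 1, and ∂_2 has invariant factor 2 > 1, so H_1 = Z ⊕ Z/2.
  H_2: rank ker ∂_2 − rank ∂_3 = (18 − 18) − 0 = 0, and there is no ∂_3, so H_2 = 0.

(K is a triangulation of the Klein bottle.)

H_0 = Z,  H_1 = Z ⊕ Z/2,  H_2 = 0.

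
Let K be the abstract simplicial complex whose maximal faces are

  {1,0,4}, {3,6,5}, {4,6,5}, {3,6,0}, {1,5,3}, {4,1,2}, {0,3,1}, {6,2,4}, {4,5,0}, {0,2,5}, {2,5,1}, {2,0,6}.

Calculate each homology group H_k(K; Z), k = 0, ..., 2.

H_0 = Z,  H_1 = Z/2,  H_2 = 0.

We work with the vertex ordering 0 < 1 < 2 < 3 < 4 < 5 < 6. The simplices of K, each written with vertices in increasing order, are:

  0-simplices (7): [0], [1], [2], [3], [4], [5], [6]
  1-simplices (18): [0,1], [0,2], [0,3], [0,4], [0,5], [0,6], [1,2], [1,3], [1,4], [1,5], [2,4], [2,5], [2,6], [3,5], [3,6], [4,5], [4,6], [5,6]
  2-simplices (12): [0,1,3], [0,1,4], [0,2,5], [0,2,6], [0,3,6], [0,4,5], [1,2,4], [1,2,5], [1,3,5], [2,4,6], [3,5,6], [4,5,6]

so the chain groups are C_0 ≅ Z^7, C_1 ≅ Z^18, C_2 ≅ Z^12.

The boundary map ∂_1: C_1 → C_0 maps an edge to its endpoints' difference, ∂[p,q] = q − p.
The resulting 7×18 matrix has rank 6, and its Smith normal form has invariant factors (1,1,1,1,1,1).

Boundary ∂_2: C_2 → C_1 acts by ∂[p,q,r] = [q,r] − [p,r] + [p,q]. For instance
  ∂[3,5,6] = [5,6] − [3,6] + [3,5],
  ∂[1,2,4] = [2,4] − [1,4] + [1,2].
As a 18×12 matrix over Z this has rank 12, with invariant factors (1,1,1,1,1,1,1,1,1,1,1,2).

From H_k ≅ ker(∂_k) / im(∂_{k+1}) we obtain:

  H_0: rank C_0 − rank ∂_1 = 7 − 6 = 1, and the invariant factors of ∂_1 are all 1, so H_0 = Z.
  H_1: rank ker ∂_1 − rank ∂_2 = (18 − 6) − 12 = 0, and ∂_2 has invariant factor 2 > 1, so H_1 = Z/2.
  H_2: rank ker ∂_2 − rank ∂_3 = (12 − 12) − 0 = 0, and there is no ∂_3, so H_2 = 0.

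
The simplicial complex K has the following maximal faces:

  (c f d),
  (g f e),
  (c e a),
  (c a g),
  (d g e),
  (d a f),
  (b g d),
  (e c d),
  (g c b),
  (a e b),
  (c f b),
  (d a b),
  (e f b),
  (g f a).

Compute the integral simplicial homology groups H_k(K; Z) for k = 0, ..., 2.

H_0 ≅ Z,  H_1 ≅ Z^2,  H_2 ≅ Z.

We work with the vertex ordering a < b < c < d < e < f < g. The simplices of K, each written with vertices in increasing order, are:

  0-simplices (7): a, b, c, d, e, f, g
  1-simplices (21): ab, ac, ad, ae, af, ag, bc, bd, be, bf, bg, cd, ce, cf, cg, de, df, dg, ef, eg, fg
  2-simplices (14): abd, abe, ace, acg, adf, afg, bcf, bcg, bdg, bef, cde, cdf, deg, efg

Hence C_0 ≅ Z^7, C_1 ≅ Z^21, C_2 ≅ Z^14.

Boundary ∂_1: C_1 → C_0 sends each edge [p,q] (with p < q) to q − p. For instance
  ∂dg = g − d.
The resulting 7×21 matrix has rank 6, and its Smith normal form has invariant factors (1,1,1,1,1,1).

Boundary ∂_2: C_2 → C_1 acts by ∂[p,q,r] = [q,r] − [p,r] + [p,q]. For instance
  ∂afg = fg − ag + af,
  ∂bef = ef − bf + be.
The 21×14 boundary matrix has rank 13 and Smith normal form diag(1,1,1,1,1,1,1,1,1,1,1,1,1).

Computing H_k = (kernel of ∂_k) / (image of ∂_{k+1}):

  H_0: rank C_0 − rank ∂_1 = 7 − 6 = 1, and the invariant factors of ∂_1 are all 1, so H_0 ≅ Z.
  H_1: rank ker ∂_1 − rank ∂_2 = (21 − 6) − 13 = 2, and the invariant factors of ∂_2 are all 1, so H_1 ≅ Z^2.
  H_2: rank ker ∂_2 − rank ∂_3 = (14 − 13) − 0 = 1, and there is no ∂_3, so H_2 ≅ Z.

As a check, the Euler characteristic is 7 − 21 + 14 = 0, which agrees with 1 − 2 + 1 = 0.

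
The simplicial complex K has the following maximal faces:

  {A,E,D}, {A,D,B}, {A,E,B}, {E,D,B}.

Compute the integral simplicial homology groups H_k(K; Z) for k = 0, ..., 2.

K has 4 vertices, 6 edges, 4 triangles.
rank ∂_0 = 0, rank ∂_1 = 3 ⇒ b_0 = 4 − 0 − 3 = 1; all invariant factors of ∂_1 are 1 so no torsion. So H_0 ≅ Z.
rank ∂_1 = 3, rank ∂_2 = 3 ⇒ b_1 = 6 − 3 − 3 = 0; all invariant factors of ∂_2 are 1 so no torsion. So H_1 ≅ 0.
rank ∂_2 = 3, rank ∂_3 = 0 ⇒ b_2 = 4 − 3 − 0 = 1. So H_2 ≅ Z.

H_0 = Z,  H_1 = 0,  H_2 = Z.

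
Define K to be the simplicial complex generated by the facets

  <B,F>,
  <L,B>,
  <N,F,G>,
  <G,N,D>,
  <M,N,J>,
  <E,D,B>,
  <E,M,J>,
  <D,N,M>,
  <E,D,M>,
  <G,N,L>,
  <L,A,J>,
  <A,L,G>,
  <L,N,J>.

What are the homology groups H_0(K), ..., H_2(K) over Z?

We work with the vertex ordering A < B < D < E < F < G < J < L < M < N. The simplices of K, each written with vertices in increasing order, are:

  0-simplices (10): A, B, D, E, F, G, J, L, M, N
  1-simplices (22): AG, AJ, AL, BD, BE, BF, BL, DE, DG, DM, DN, EJ, EM, FG, FN, GL, GN, JL, JM, JN, LN, MN
  2-simplices (11): AGL, AJL, BDE, DEM, DGN, DMN, EJM, FGN, GLN, JLN, JMN

so the chain groups are C_0 ≅ Z^10, C_1 ≅ Z^22, C_2 ≅ Z^11.

Boundary ∂_1: C_1 → C_0 sends each edge [p,q] (with p < q) to q − p.
The 10×22 boundary matrix has rank 9 and Smith normal form diag(1,1,1,1,1,1,1,1,1).

The boundary map ∂_2: C_2 → C_1 maps a triangle to the signed sum of its edges. For instance
  ∂DEM = EM − DM + DE,
  ∂BDE = DE − BE + BD.
As a 22×11 matrix over Z this has rank 11, with invariant factors (1,1,1,1,1,1,1,1,1,1,1).

From H_k ≅ ker(∂_k) / im(∂_{k+1}) we obtain:

  H_0: rank C_0 − rank ∂_1 = 10 − 9 = 1, and the invariant factors of ∂_1 are all 1, so H_0 = Z.
  H_1: rank ker ∂_1 − rank ∂_2 = (22 − 9) − 11 = 2, and the invariant factors of ∂_2 are all 1, so H_1 = Z^2.
  H_2: rank ker ∂_2 − rank ∂_3 = (11 − 11) − 0 = 0, and there is no ∂_3, so H_2 = 0.

As a check, the Euler characteristic is 10 − 22 + 11 = -1, which agrees with 1 − 2 + 0 = -1.

H_0 = Z,  H_1 = Z^2,  H_2 = 0.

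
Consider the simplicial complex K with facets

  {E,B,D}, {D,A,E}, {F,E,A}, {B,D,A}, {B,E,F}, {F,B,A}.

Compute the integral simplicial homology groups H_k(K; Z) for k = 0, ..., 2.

H_0 ≅ Z,  H_1 = 0,  H_2 ≅ Z.

Take the total order A < B < D < E < F on the vertex set. Then K (dimension 2) consists of the simplices:

  0-simplices (5): A, B, D, E, F
  1-simplices (9): AB, AD, AE, AF, BD, BE, BF, DE, EF
  2-simplices (6): ABD, ABF, ADE, AEF, BDE, BEF

so the chain groups are C_0 ≅ Z^5, C_1 ≅ Z^9, C_2 ≅ Z^6.

The boundary map ∂_1: C_1 → C_0 maps an edge to its endpoints' difference, ∂[p,q] = q − p. For instance
  ∂BE = E − B.
The resulting 5×9 matrix has rank 4, and its Smith normal form has invariant factors (1,1,1,1).

∂_2: C_2 → C_1 sends each 2-simplex [p,q,r] to [q,r] − [p,r] + [p,q]. For instance
  ∂AEF = EF − AF + AE,
  ∂BEF = EF − BF + BE.
The resulting 9×6 matrix has rank 5, and its Smith normal form has invariant factors (1,1,1,1,1).

Reading off H_k = ker ∂_k / im ∂_{k+1}:

  H_0: rank C_0 − rank ∂_1 = 5 − 4 = 1, and the invariant factors of ∂_1 are all 1, so H_0 ≅ Z.
  H_1: rank ker ∂_1 − rank ∂_2 = (9 − 4) − 5 = 0, and the invariant factors of ∂_2 are all 1, so H_1 ≅ 0.
  H_2: rank ker ∂_2 − rank ∂_3 = (6 − 5) − 0 = 1, and there is no ∂_3, so H_2 ≅ Z.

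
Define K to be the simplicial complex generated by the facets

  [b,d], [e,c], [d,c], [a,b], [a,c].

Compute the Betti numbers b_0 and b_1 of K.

Fix the vertex order a < b < c < d < e and write every simplex with vertices in increasing order. Then dim K = 1 and the simplices of K are:

  0-simplices (5): a, b, c, d, e
  1-simplices (5): ab, ac, bd, cd, ce

so the chain groups are C_0 ≅ Z^5, C_1 ≅ Z^5.

The boundary map ∂_1: C_1 → C_0 is given by ∂[p,q] = [q] − [p]. For instance
  ∂ac = c − a.
As a 5×5 matrix over Z this has rank 4, with invariant factors (1,1,1,1).

Computing H_k = (kernel of ∂_k) / (image of ∂_{k+1}):

  H_0: rank C_0 − rank ∂_1 = 5 − 4 = 1, and the invariant factors of ∂_1 are all 1, so H_0 = Z.
  H_1: rank ker ∂_1 − rank ∂_2 = (5 − 4) − 0 = 1, and there is no ∂_2, so H_1 = Z.

As a check, the Euler characteristic is 5 − 5 = 0, which agrees with 1 − 1 = 0.

Hence the Betti numbers are b_0 = 1, b_1 = 1.

b_0 = 1, b_1 = 1.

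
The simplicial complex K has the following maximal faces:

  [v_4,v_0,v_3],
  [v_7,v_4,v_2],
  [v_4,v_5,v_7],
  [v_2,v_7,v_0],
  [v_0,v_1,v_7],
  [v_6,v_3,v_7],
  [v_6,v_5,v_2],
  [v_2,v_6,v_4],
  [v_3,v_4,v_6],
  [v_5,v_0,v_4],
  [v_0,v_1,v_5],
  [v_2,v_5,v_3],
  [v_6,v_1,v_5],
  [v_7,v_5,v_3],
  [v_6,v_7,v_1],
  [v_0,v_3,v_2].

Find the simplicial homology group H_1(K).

H_1 = Z^2.

We work with the vertex ordering v_0 < v_1 < v_2 < v_3 < v_4 < v_5 < v_6 < v_7. The simplices of K, each written with vertices in increasing order, are:

  0-simplices (8): [v_0], [v_1], [v_2], [v_3], [v_4], [v_5], [v_6], [v_7]
  1-simplices (24): (24 of them)
  2-simplices (16): (16 of them)

giving chain groups C_0 ≅ Z^8, C_1 ≅ Z^24, C_2 ≅ Z^16.

The boundary map ∂_1: C_1 → C_0 is given by ∂[p,q] = [q] − [p]. For instance
  ∂[v_1,v_6] = [v_6] − [v_1].
This gives a 8×24 integer matrix of rank 7; reducing to Smith normal form yields diagonal entries (1,1,1,1,1,1,1).

Boundary ∂_2: C_2 → C_1 maps a triangle to the signed sum of its edges. For instance
  ∂[v_2,v_3,v_5] = [v_3,v_5] − [v_2,v_5] + [v_2,v_3],
  ∂[v_0,v_4,v_5] = [v_4,v_5] − [v_0,v_5] + [v_0,v_4].
The 24×16 boundary matrix has rank 15 and Smith normal form diag(1,1,1,1,1,1,1,1,1,1,1,1,1,1,1).

Now H_k = ker ∂_k / im ∂_{k+1}, so:

  H_1: rank ker ∂_1 − rank ∂_2 = (24 − 7) − 15 = 2, and the invariant factors of ∂_2 are all 1, so H_1 = Z^2.

(K is a triangulation of the torus T^2.)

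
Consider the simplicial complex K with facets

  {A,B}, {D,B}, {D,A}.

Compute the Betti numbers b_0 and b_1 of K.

We work with the vertex ordering A < B < D. The simplices of K, each written with vertices in increasing order, are:

  0-simplices (3): A, B, D
  1-simplices (3): AB, AD, BD

giving chain groups C_0 ≅ Z^3, C_1 ≅ Z^3.

Boundary ∂_1: C_1 → C_0 sends each edge [p,q] (with p < q) to q − p.
The 3×3 boundary matrix has rank 2 and Smith normal form diag(1,1).

Computing H_k = (kernel of ∂_k) / (image of ∂_{k+1}):

  H_0: rank C_0 − rank ∂_1 = 3 − 2 = 1, and the invariant factors of ∂_1 are all 1, so H_0 ≅ Z.
  H_1: rank ker ∂_1 − rank ∂_2 = (3 − 2) − 0 = 1, and there is no ∂_2, so H_1 ≅ Z.

As a check, the Euler characteristic is 3 − 3 = 0, which agrees with 1 − 1 = 0.

Hence the Betti numbers are b_0 = 1, b_1 = 1.

b_0 = 1, b_1 = 1.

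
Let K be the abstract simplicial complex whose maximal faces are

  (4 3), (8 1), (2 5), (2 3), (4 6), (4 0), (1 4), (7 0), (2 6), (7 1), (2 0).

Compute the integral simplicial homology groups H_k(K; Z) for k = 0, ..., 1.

H_0 = Z,  H_1 = Z^3.

Fix the vertex order 0 < 1 < 2 < 3 < 4 < 5 < 6 < 7 < 8 and write every simplex with vertices in increasing order. Then dim K = 1 and the simplices of K are:

  0-simplices (9): [0], [1], [2], [3], [4], [5], [6], [7], [8]
  1-simplices (11): [0,2], [0,4], [0,7], [1,4], [1,7], [1,8], [2,3], [2,5], [2,6], [3,4], [4,6]

giving chain groups C_0 ≅ Z^9, C_1 ≅ Z^11.

Boundary ∂_1: C_1 → C_0 maps an edge to its endpoints' difference, ∂[p,q] = q − p. For instance
  ∂[1,8] = [8] − [1].
The 9×11 boundary matrix has rank 8 and Smith normal form diag(1,1,1,1,1,1,1,1).

From H_k ≅ ker(∂_k) / im(∂_{k+1}) we obtain:

  H_0: rank C_0 − rank ∂_1 = 9 − 8 = 1, and the invariant factors of ∂_1 are all 1, so H_0 ≅ Z.
  H_1: rank ker ∂_1 − rank ∂_2 = (11 − 8) − 0 = 3, and there is no ∂_2, so H_1 ≅ Z^3.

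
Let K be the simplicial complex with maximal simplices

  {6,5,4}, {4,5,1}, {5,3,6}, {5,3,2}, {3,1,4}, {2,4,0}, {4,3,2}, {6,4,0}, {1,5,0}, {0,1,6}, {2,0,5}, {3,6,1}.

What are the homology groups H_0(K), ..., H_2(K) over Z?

We work with the vertex ordering 0 < 1 < 2 < 3 < 4 < 5 < 6. The simplices of K, each written with vertices in increasing order, are:

  0-simplices (7): [0], [1], [2], [3], [4], [5], [6]
  1-simplices (18): [0,1], [0,2], [0,4], [0,5], [0,6], [1,3], [1,4], [1,5], [1,6], [2,3], [2,4], [2,5], [3,4], [3,5], [3,6], [4,5], [4,6], [5,6]
  2-simplices (12): [0,1,5], [0,1,6], [0,2,4], [0,2,5], [0,4,6], [1,3,4], [1,3,6], [1,4,5], [2,3,4], [2,3,5], [3,5,6], [4,5,6]

Hence C_0 ≅ Z^7, C_1 ≅ Z^18, C_2 ≅ Z^12.

Boundary ∂_1: C_1 → C_0 is given by ∂[p,q] = [q] − [p].
The resulting 7×18 matrix has rank 6, and its Smith normal form has invariant factors (1,1,1,1,1,1).

Boundary ∂_2: C_2 → C_1 sends each 2-simplex [p,q,r] to [q,r] − [p,r] + [p,q]. For instance
  ∂[0,2,5] = [2,5] − [0,5] + [0,2],
  ∂[1,3,4] = [3,4] − [1,4] + [1,3].
As a 18×12 matrix over Z this has rank 12, with invariant factors (1,1,1,1,1,1,1,1,1,1,1,2).

Computing H_k = (kernel of ∂_k) / (image of ∂_{k+1}):

  H_0: rank C_0 − rank ∂_1 = 7 − 6 = 1, and the invariant factors of ∂_1 are all 1, so H_0 ≅ Z.
  H_1: rank ker ∂_1 − rank ∂_2 = (18 − 6) − 12 = 0, and ∂_2 has invariant factor 2 > 1, so H_1 ≅ Z/2Z.
  H_2: rank ker ∂_2 − rank ∂_3 = (12 − 12) − 0 = 0, and there is no ∂_3, so H_2 ≅ 0.

(K is a triangulation of the real projective plane RP^2.)

H_0 ≅ Z,  H_1 ≅ Z/2Z,  H_2 = 0.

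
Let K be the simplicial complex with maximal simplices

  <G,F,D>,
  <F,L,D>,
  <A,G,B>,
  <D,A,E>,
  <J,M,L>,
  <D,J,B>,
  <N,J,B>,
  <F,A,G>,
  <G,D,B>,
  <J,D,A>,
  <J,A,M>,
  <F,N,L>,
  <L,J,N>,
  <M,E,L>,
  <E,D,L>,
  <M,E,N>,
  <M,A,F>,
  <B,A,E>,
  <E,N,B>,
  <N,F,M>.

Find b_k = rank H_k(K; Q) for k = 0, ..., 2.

b_0 = 1, b_1 = 1, b_2 = 0.

K has 10 vertices, 30 edges, 20 triangles.
rank ∂_0 = 0, rank ∂_1 = 9 ⇒ b_0 = 10 − 0 − 9 = 1; all invariant factors of ∂_1 are 1 so no torsion. So H_0 ≅ Z.
rank ∂_1 = 9, rank ∂_2 = 20 ⇒ b_1 = 30 − 9 − 20 = 1; ∂_2 has invariant factor(s) [2] giving torsion. So H_1 ≅ Z ⊕ Z/2Z.
rank ∂_2 = 20, rank ∂_3 = 0 ⇒ b_2 = 20 − 20 − 0 = 0. So H_2 ≅ 0.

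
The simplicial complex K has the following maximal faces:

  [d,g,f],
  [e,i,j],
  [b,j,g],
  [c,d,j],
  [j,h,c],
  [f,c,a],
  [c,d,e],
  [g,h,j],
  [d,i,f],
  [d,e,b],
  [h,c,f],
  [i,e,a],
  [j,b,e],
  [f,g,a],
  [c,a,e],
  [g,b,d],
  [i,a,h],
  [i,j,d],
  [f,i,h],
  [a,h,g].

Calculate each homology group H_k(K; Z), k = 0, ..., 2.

Fix the vertex order a < b < c < d < e < f < g < h < i < j and write every simplex with vertices in increasing order. Then dim K = 2 and the simplices of K are:

  0-simplices (10): a, b, c, d, e, f, g, h, i, j
  1-simplices (30): ac, ae, af, ag, ah, ai, bd, be, bg, bj, cd, ce, cf, ch, cj, de, df, dg, di, dj, ei, ej, fg, fh, fi, gh, gj, hi, hj, ij
  2-simplices (20): ace, acf, aei, afg, agh, ahi, bde, bdg, bej, bgj, cde, cdj, cfh, chj, dfg, dfi, dij, eij, fhi, ghj

Hence C_0 ≅ Z^10, C_1 ≅ Z^30, C_2 ≅ Z^20.

Boundary ∂_1: C_1 → C_0 sends each edge [p,q] (with p < q) to q − p. For instance
  ∂af = f − a.
The resulting 10×30 matrix has rank 9, and its Smith normal form has invariant factors (1,1,1,1,1,1,1,1,1).

Boundary ∂_2: C_2 → C_1 sends each 2-simplex [p,q,r] to [q,r] − [p,r] + [p,q]. For instance
  ∂ace = ce − ae + ac,
  ∂aei = ei − ai + ae.
The 30×20 boundary matrix has rank 20 and Smith normal form diag(1,1,1,1,1,1,1,1,1,1,1,1,1,1,1,1,1,1,1,2).

Reading off H_k = ker ∂_k / im ∂_{k+1}:

  H_0: rank C_0 − rank ∂_1 = 10 − 9 = 1, and the invariant factors of ∂_1 are all 1, so H_0 ≅ Z.
  H_1: rank ker ∂_1 − rank ∂_2 = (30 − 9) − 20 = 1, and ∂_2 has invariant factor 2 > 1, so H_1 ≅ Z ⊕ Z/2Z.
  H_2: rank ker ∂_2 − rank ∂_3 = (20 − 20) − 0 = 0, and there is no ∂_3, so H_2 ≅ 0.

H_0 ≅ Z,  H_1 ≅ Z ⊕ Z/2Z,  H_2 = 0.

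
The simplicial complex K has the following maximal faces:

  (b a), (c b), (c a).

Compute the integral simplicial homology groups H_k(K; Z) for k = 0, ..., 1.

We work with the vertex ordering a < b < c. The simplices of K, each written with vertices in increasing order, are:

  0-simplices (3): a, b, c
  1-simplices (3): ab, ac, bc

Hence C_0 ≅ Z^3, C_1 ≅ Z^3.

Boundary ∂_1: C_1 → C_0 sends each edge [p,q] (with p < q) to q − p.
The resulting 3×3 matrix has rank 2, and its Smith normal form has invariant factors (1,1).

From H_k ≅ ker(∂_k) / im(∂_{k+1}) we obtain:

  H_0: rank C_0 − rank ∂_1 = 3 − 2 = 1, and the invariant factors of ∂_1 are all 1, so H_0 ≅ Z.
  H_1: rank ker ∂_1 − rank ∂_2 = (3 − 2) − 0 = 1, and there is no ∂_2, so H_1 ≅ Z.

(K is a triangulation of the circle S^1.)

H_0 ≅ Z,  H_1 ≅ Z.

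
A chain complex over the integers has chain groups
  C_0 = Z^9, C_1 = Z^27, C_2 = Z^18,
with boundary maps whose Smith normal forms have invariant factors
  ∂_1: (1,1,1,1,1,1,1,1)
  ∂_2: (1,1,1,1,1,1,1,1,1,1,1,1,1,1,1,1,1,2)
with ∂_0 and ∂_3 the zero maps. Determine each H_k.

H_0: b_0 = 9 − 0 − 8 = 1; torsion from ∂_1 factors > 1: none. So H_0 = Z.
H_1: b_1 = 27 − 8 − 18 = 1; torsion from ∂_2 factors > 1: [2]. So H_1 = Z ⊕ Z_2.
H_2: b_2 = 18 − 18 − 0 = 0; torsion from ∂_3 factors > 1: none. So H_2 = 0.

H_0 = Z,  H_1 = Z ⊕ Z_2,  H_2 = 0.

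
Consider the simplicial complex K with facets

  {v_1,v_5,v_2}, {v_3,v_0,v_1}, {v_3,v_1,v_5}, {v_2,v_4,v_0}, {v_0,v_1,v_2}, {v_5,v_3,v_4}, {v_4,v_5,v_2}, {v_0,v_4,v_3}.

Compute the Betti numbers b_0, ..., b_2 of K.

K has 6 vertices, 12 edges, 8 triangles.
rank ∂_0 = 0, rank ∂_1 = 5 ⇒ b_0 = 6 − 0 − 5 = 1; all invariant factors of ∂_1 are 1 so no torsion. So H_0 = Z.
rank ∂_1 = 5, rank ∂_2 = 7 ⇒ b_1 = 12 − 5 − 7 = 0; all invariant factors of ∂_2 are 1 so no torsion. So H_1 = 0.
rank ∂_2 = 7, rank ∂_3 = 0 ⇒ b_2 = 8 − 7 − 0 = 1. So H_2 = Z.

b_0 = 1, b_1 = 0, b_2 = 1.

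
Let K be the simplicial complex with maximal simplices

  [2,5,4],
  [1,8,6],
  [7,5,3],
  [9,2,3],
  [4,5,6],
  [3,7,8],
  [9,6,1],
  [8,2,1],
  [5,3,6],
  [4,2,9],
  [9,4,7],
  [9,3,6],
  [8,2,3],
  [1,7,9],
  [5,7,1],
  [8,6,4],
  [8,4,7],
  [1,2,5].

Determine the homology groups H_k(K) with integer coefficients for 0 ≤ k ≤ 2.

H_0 = Z,  H_1 = Z^2,  H_2 = Z.

Take the total order 1 < 2 < 3 < 4 < 5 < 6 < 7 < 8 < 9 on the vertex set. Then K (dimension 2) consists of the simplices:

  0-simplices (9): [1], [2], [3], [4], [5], [6], [7], [8], [9]
  1-simplices (27): (27 of them)
  2-simplices (18): [1,2,5], [1,2,8], [1,5,7], [1,6,8], [1,6,9], [1,7,9], [2,3,8], [2,3,9], [2,4,5], [2,4,9], [3,5,6], [3,5,7], [3,6,9], [3,7,8], [4,5,6], [4,6,8], [4,7,8], [4,7,9]

giving chain groups C_0 ≅ Z^9, C_1 ≅ Z^27, C_2 ≅ Z^18.

Boundary ∂_1: C_1 → C_0 maps an edge to its endpoints' difference, ∂[p,q] = q − p.
The 9×27 boundary matrix has rank 8 and Smith normal form diag(1,1,1,1,1,1,1,1).

The boundary map ∂_2: C_2 → C_1 acts by ∂[p,q,r] = [q,r] − [p,r] + [p,q]. For instance
  ∂[1,6,9] = [6,9] − [1,9] + [1,6],
  ∂[2,3,8] = [3,8] − [2,8] + [2,3].
As a 27×18 matrix over Z this has rank 17, with invariant factors (1,1,1,1,1,1,1,1,1,1,1,1,1,1,1,1,1).

Reading off H_k = ker ∂_k / im ∂_{k+1}:

  H_0: rank C_0 − rank ∂_1 = 9 − 8 = 1, and the invariant factors of ∂_1 are all 1, so H_0 = Z.
  H_1: rank ker ∂_1 − rank ∂_2 = (27 − 8) − 17 = 2, and the invariant factors of ∂_2 are all 1, so H_1 = Z^2.
  H_2: rank ker ∂_2 − rank ∂_3 = (18 − 17) − 0 = 1, and there is no ∂_3, so H_2 = Z.

(K is a triangulation of the torus T^2.)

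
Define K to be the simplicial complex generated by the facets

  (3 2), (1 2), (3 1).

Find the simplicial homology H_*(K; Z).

Fix the vertex order 1 < 2 < 3 and write every simplex with vertices in increasing order. Then dim K = 1 and the simplices of K are:

  0-simplices (3): [1], [2], [3]
  1-simplices (3): [1,2], [1,3], [2,3]

so the chain groups are C_0 ≅ Z^3, C_1 ≅ Z^3.

Boundary ∂_1: C_1 → C_0 maps an edge to its endpoints' difference, ∂[p,q] = q − p.
The 3×3 boundary matrix has rank 2 and Smith normal form diag(1,1).

Reading off H_k = ker ∂_k / im ∂_{k+1}:

  H_0: rank C_0 − rank ∂_1 = 3 − 2 = 1, and the invariant factors of ∂_1 are all 1, so H_0 ≅ Z.
  H_1: rank ker ∂_1 − rank ∂_2 = (3 − 2) − 0 = 1, and there is no ∂_2, so H_1 ≅ Z.

(K is a triangulation of the circle S^1.)

H_0 ≅ Z,  H_1 ≅ Z.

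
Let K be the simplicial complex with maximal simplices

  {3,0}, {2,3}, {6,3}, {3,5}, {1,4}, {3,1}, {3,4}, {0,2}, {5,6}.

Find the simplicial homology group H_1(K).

H_1 ≅ Z^3.

We work with the vertex ordering 0 < 1 < 2 < 3 < 4 < 5 < 6. The simplices of K, each written with vertices in increasing order, are:

  0-simplices (7): [0], [1], [2], [3], [4], [5], [6]
  1-simplices (9): [0,2], [0,3], [1,3], [1,4], [2,3], [3,4], [3,5], [3,6], [5,6]

giving chain groups C_0 ≅ Z^7, C_1 ≅ Z^9.

∂_1: C_1 → C_0 sends each edge [p,q] (with p < q) to q − p.
The 7×9 boundary matrix has rank 6 and Smith normal form diag(1,1,1,1,1,1).

Computing H_k = (kernel of ∂_k) / (image of ∂_{k+1}):

  H_1: rank ker ∂_1 − rank ∂_2 = (9 − 6) − 0 = 3, and there is no ∂_2, so H_1 = Z^3.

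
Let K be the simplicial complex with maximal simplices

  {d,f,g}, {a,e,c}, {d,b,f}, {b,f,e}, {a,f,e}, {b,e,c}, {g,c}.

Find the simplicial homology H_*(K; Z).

H_0 = Z,  H_1 = Z,  H_2 = 0.

Fix the vertex order a < b < c < d < e < f < g and write every simplex with vertices in increasing order. Then dim K = 2 and the simplices of K are:

  0-simplices (7): a, b, c, d, e, f, g
  1-simplices (13): ac, ae, af, bc, bd, be, bf, ce, cg, df, dg, ef, fg
  2-simplices (6): ace, aef, bce, bdf, bef, dfg

so the chain groups are C_0 ≅ Z^7, C_1 ≅ Z^13, C_2 ≅ Z^6.

Boundary ∂_1: C_1 → C_0 is given by ∂[p,q] = [q] − [p].
This gives a 7×13 integer matrix of rank 6; reducing to Smith normal form yields diagonal entries (1,1,1,1,1,1).

∂_2: C_2 → C_1 sends each 2-simplex [p,q,r] to [q,r] − [p,r] + [p,q]. For instance
  ∂bdf = df − bf + bd,
  ∂bef = ef − bf + be.
This gives a 13×6 integer matrix of rank 6; reducing to Smith normal form yields diagonal entries (1,1,1,1,1,1).

Computing H_k = (kernel of ∂_k) / (image of ∂_{k+1}):

  H_0: rank C_0 − rank ∂_1 = 7 − 6 = 1, and the invariant factors of ∂_1 are all 1, so H_0 = Z.
  H_1: rank ker ∂_1 − rank ∂_2 = (13 − 6) − 6 = 1, and the invariant factors of ∂_2 are all 1, so H_1 = Z.
  H_2: rank ker ∂_2 − rank ∂_3 = (6 − 6) − 0 = 0, and there is no ∂_3, so H_2 = 0.

As a check, the Euler characteristic is 7 − 13 + 6 = 0, which agrees with 1 − 1 + 0 = 0.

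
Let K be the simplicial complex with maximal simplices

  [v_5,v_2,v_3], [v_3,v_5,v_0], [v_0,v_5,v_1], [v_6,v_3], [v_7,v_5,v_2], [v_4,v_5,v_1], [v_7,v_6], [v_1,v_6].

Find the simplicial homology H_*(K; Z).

Fix the vertex order v_0 < v_1 < v_2 < v_3 < v_4 < v_5 < v_6 < v_7 and write every simplex with vertices in increasing order. Then dim K = 2 and the simplices of K are:

  0-simplices (8): [v_0], [v_1], [v_2], [v_3], [v_4], [v_5], [v_6], [v_7]
  1-simplices (14): [v_0,v_1], [v_0,v_3], [v_0,v_5], [v_1,v_4], [v_1,v_5], [v_1,v_6], [v_2,v_3], [v_2,v_5], [v_2,v_7], [v_3,v_5], [v_3,v_6], [v_4,v_5], [v_5,v_7], [v_6,v_7]
  2-simplices (5): [v_0,v_1,v_5], [v_0,v_3,v_5], [v_1,v_4,v_5], [v_2,v_3,v_5], [v_2,v_5,v_7]

so the chain groups are C_0 ≅ Z^8, C_1 ≅ Z^14, C_2 ≅ Z^5.

Boundary ∂_1: C_1 → C_0 maps an edge to its endpoints' difference, ∂[p,q] = q − p. For instance
  ∂[v_5,v_7] = [v_7] − [v_5].
The resulting 8×14 matrix has rank 7, and its Smith normal form has invariant factors (1,1,1,1,1,1,1).

Boundary ∂_2: C_2 → C_1 acts by ∂[p,q,r] = [q,r] − [p,r] + [p,q]. For instance
  ∂[v_0,v_3,v_5] = [v_3,v_5] − [v_0,v_5] + [v_0,v_3],
  ∂[v_0,v_1,v_5] = [v_1,v_5] − [v_0,v_5] + [v_0,v_1].
This gives a 14×5 integer matrix of rank 5; reducing to Smith normal form yields diagonal entries (1,1,1,1,1).

From H_k ≅ ker(∂_k) / im(∂_{k+1}) we obtain:

  H_0: rank C_0 − rank ∂_1 = 8 − 7 = 1, and the invariant factors of ∂_1 are all 1, so H_0 ≅ Z.
  H_1: rank ker ∂_1 − rank ∂_2 = (14 − 7) − 5 = 2, and the invariant factors of ∂_2 are all 1, so H_1 ≅ Z^2.
  H_2: rank ker ∂_2 − rank ∂_3 = (5 − 5) − 0 = 0, and there is no ∂_3, so H_2 ≅ 0.

As a check, the Euler characteristic is 8 − 14 + 5 = -1, which agrees with 1 − 2 + 0 = -1.

H_0 = Z,  H_1 = Z^2,  H_2 = 0.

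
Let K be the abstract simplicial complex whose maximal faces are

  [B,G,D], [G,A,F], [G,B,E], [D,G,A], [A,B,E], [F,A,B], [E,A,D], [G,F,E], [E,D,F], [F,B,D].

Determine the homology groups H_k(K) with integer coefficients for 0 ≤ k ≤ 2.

We work with the vertex ordering A < B < D < E < F < G. The simplices of K, each written with vertices in increasing order, are:

  0-simplices (6): A, B, D, E, F, G
  1-simplices (15): AB, AD, AE, AF, AG, BD, BE, BF, BG, DE, DF, DG, EF, EG, FG
  2-simplices (10): ABE, ABF, ADE, ADG, AFG, BDF, BDG, BEG, DEF, EFG

Hence C_0 ≅ Z^6, C_1 ≅ Z^15, C_2 ≅ Z^10.

∂_1: C_1 → C_0 sends each edge [p,q] (with p < q) to q − p.
The resulting 6×15 matrix has rank 5, and its Smith normal form has invariant factors (1,1,1,1,1).

The boundary map ∂_2: C_2 → C_1 acts by ∂[p,q,r] = [q,r] − [p,r] + [p,q]. For instance
  ∂BDG = DG − BG + BD,
  ∂ADE = DE − AE + AD.
The resulting 15×10 matrix has rank 10, and its Smith normal form has invariant factors (1,1,1,1,1,1,1,1,1,2).

Now H_k = ker ∂_k / im ∂_{k+1}, so:

  H_0: rank C_0 − rank ∂_1 = 6 − 5 = 1, and the invariant factors of ∂_1 are all 1, so H_0 ≅ Z.
  H_1: rank ker ∂_1 − rank ∂_2 = (15 − 5) − 10 = 0, and ∂_2 has invariant factor 2 > 1, so H_1 ≅ Z/2Z.
  H_2: rank ker ∂_2 − rank ∂_3 = (10 − 10) − 0 = 0, and there is no ∂_3, so H_2 ≅ 0.

(K is a triangulation of the real projective plane RP^2.)

H_0 ≅ Z,  H_1 ≅ Z/2Z,  H_2 = 0.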